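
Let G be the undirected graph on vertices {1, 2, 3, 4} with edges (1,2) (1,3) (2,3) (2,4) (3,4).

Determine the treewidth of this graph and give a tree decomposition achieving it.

Each bag holds 3 vertices, so the decomposition has width 2, which upper-bounds the treewidth. Conversely, {1, 2, 3} is a clique of size 3, and the vertices of any clique must share a bag in every tree decomposition; so some bag has ≥ 3 vertices and tw(G) ≥ 2. Therefore the treewidth is 2.

Treewidth 2.
Bags: B1 = {1, 2, 3}  B2 = {2, 3, 4}
Tree: B1–B2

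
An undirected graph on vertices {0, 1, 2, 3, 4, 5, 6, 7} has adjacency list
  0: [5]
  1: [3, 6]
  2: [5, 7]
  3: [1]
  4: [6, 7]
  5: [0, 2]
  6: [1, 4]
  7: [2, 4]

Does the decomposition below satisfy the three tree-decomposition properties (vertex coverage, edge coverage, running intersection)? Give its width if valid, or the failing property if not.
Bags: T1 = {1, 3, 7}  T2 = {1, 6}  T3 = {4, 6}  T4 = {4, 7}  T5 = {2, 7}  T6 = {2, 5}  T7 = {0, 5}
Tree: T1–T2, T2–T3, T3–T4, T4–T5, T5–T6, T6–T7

No — bags containing vertex 7 are not connected in the tree.

A tree decomposition must satisfy three properties: every vertex lies in some bag; for every edge, both endpoints lie together in some bag; and for every vertex, the bags containing it form a connected subtree. Here bags containing vertex 7 are not connected in the tree, so the decomposition is invalid.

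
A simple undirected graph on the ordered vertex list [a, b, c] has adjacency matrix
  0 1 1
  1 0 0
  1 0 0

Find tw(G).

1

A width-1 tree decomposition is:
Bags: B1 = {a, b}  B2 = {a, c}
Tree: B1–B2
The largest bag has 2 vertices, giving width 1; this decomposition certifies tw(G) ≤ 1. Any graph with an edge has treewidth ≥ 1, and G has the edge b–a. The upper and lower bounds meet at 1, so that is the treewidth.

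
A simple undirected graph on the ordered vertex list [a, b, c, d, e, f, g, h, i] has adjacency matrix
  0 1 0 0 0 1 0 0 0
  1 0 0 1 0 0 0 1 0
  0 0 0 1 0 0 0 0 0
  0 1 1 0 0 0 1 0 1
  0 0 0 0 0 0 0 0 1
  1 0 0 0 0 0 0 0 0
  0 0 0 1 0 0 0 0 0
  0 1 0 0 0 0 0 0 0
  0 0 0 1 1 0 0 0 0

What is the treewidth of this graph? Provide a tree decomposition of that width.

Treewidth 1.
One such decomposition:
Bags: B1 = {a, b}  B2 = {b, h}  B3 = {a, f}  B4 = {b, d}  B5 = {d, i}  B6 = {e, i}  B7 = {c, d}  B8 = {d, g}
Tree: B1–B2, B1–B3, B2–B4, B4–B5, B5–B6, B5–B7, B7–B8

Each bag holds 2 vertices, so the decomposition has width 1, which upper-bounds the treewidth. Any graph with an edge has treewidth ≥ 1, and G has the edge b–a. Combining the bounds, tw(G) = 1.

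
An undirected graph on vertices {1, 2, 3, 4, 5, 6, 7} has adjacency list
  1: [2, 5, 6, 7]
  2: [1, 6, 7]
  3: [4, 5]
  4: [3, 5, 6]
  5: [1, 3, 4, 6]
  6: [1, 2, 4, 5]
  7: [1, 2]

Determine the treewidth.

2

A width-2 tree decomposition is:
Bags: B1 = {1, 2, 6}  B2 = {1, 2, 7}  B3 = {1, 5, 6}  B4 = {4, 5, 6}  B5 = {3, 4, 5}
Tree: B1–B2, B1–B3, B3–B4, B4–B5
Every bag has size at most 3, so the width is 3 − 1 = 2 and tw(G) ≤ 2. For the lower bound, the 3 vertices {1, 2, 6} are pairwise adjacent, and any tree decomposition puts a clique entirely inside one bag — forcing width ≥ 2. Combining the bounds, tw(G) = 2.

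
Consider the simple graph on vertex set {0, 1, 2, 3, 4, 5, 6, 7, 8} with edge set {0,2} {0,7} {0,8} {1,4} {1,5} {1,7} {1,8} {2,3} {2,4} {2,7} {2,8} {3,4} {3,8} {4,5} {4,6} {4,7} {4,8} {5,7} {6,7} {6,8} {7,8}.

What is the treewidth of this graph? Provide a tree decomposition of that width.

Treewidth 3.
One such decomposition:
Bags: B1 = {2, 4, 7, 8}  B2 = {0, 2, 7, 8}  B3 = {1, 4, 7, 8}  B4 = {1, 4, 5, 7}  B5 = {4, 6, 7, 8}  B6 = {2, 3, 4, 8}
Tree: B1–B2, B1–B3, B3–B4, B1–B5, B1–B6

Every bag has size at most 4, so the width is 4 − 1 = 3 and tw(G) ≤ 3. Conversely, {0, 2, 7, 8} is a clique of size 4, and the vertices of any clique must share a bag in every tree decomposition; so some bag has ≥ 4 vertices and tw(G) ≥ 3. Combining the bounds, tw(G) = 3.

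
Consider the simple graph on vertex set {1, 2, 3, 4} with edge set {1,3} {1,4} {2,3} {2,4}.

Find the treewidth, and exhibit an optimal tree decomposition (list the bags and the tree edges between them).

Each bag holds 3 vertices, so the decomposition has width 2, which upper-bounds the treewidth. For the lower bound, G contains the cycle 4–2–3–1–4, so G is not a forest; only forests have treewidth ≤ 1, hence tw(G) ≥ 2. Therefore the treewidth is 2.

Treewidth 2.
One such decomposition:
Bags: B1 = {2, 3, 4}  B2 = {1, 3, 4}
Tree: B1–B2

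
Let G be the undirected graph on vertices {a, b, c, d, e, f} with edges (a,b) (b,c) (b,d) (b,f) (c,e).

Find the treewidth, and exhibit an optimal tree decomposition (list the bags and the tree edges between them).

Every bag has size at most 2, so the width is 2 − 1 = 1 and tw(G) ≤ 1. Any graph with an edge has treewidth ≥ 1, and G has the edge b–f. Hence tw(G) = 1 exactly.

Treewidth 1.
Bags: B1 = {b, f}  B2 = {a, b}  B3 = {b, d}  B4 = {b, c}  B5 = {c, e}
Tree: B1–B2, B1–B3, B2–B4, B4–B5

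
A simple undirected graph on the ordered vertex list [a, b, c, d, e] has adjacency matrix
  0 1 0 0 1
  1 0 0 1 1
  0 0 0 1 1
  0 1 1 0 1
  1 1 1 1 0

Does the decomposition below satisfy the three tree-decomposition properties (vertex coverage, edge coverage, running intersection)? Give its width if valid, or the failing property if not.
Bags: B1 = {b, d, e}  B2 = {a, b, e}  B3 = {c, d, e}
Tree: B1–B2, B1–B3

Yes; width 2.

Checking the three conditions: (i) the bags cover all of {a, b, c, d, e}; (ii) for each edge, some bag contains both endpoints; (iii) the bags containing any fixed vertex form a subtree. All hold, so the decomposition is valid with width 3 − 1 = 2.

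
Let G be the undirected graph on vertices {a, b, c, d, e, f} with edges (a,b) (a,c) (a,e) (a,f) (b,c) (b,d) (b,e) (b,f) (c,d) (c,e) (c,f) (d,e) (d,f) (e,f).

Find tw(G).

A width-4 tree decomposition is:
Bags: B1 = {a, b, c, e, f}  B2 = {b, c, d, e, f}
Tree: B1–B2
Every bag has size at most 5, so the width is 5 − 1 = 4 and tw(G) ≤ 4. For the lower bound, the 5 vertices {b, c, d, e, f} are pairwise adjacent, and any tree decomposition puts a clique entirely inside one bag — forcing width ≥ 4. Therefore the treewidth is 4.

4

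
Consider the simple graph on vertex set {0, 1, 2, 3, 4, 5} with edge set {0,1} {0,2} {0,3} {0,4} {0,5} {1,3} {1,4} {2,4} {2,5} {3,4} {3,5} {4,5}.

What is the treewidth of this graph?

A width-3 tree decomposition is:
Bags: B1 = {0, 1, 3, 4}  B2 = {0, 3, 4, 5}  B3 = {0, 2, 4, 5}
Tree: B1–B2, B2–B3
Every bag has size at most 4, so the width is 4 − 1 = 3 and tw(G) ≤ 3. On the other hand G contains the 4-clique {0, 2, 4, 5}. A clique must lie in a single bag of any decomposition, so no decomposition can have width below 3. Hence tw(G) = 3 exactly.

3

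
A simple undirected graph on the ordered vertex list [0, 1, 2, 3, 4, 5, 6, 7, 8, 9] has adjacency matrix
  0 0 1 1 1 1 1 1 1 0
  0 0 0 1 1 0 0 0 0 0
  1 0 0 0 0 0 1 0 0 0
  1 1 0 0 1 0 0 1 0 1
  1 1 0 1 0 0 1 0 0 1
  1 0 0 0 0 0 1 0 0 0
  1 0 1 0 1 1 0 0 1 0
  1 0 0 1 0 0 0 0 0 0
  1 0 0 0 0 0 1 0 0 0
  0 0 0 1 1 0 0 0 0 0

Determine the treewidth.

A width-2 tree decomposition is:
Bags: B1 = {0, 4, 6}  B2 = {0, 6, 8}  B3 = {0, 3, 4}  B4 = {1, 3, 4}  B5 = {0, 3, 7}  B6 = {0, 5, 6}  B7 = {3, 4, 9}  B8 = {0, 2, 6}
Tree: B1–B2, B1–B3, B3–B4, B3–B5, B2–B6, B4–B7, B6–B8
Each bag holds 3 vertices, so the decomposition has width 2, which upper-bounds the treewidth. For the lower bound, the 3 vertices {0, 3, 4} are pairwise adjacent, and any tree decomposition puts a clique entirely inside one bag — forcing width ≥ 2. Therefore the treewidth is 2.

2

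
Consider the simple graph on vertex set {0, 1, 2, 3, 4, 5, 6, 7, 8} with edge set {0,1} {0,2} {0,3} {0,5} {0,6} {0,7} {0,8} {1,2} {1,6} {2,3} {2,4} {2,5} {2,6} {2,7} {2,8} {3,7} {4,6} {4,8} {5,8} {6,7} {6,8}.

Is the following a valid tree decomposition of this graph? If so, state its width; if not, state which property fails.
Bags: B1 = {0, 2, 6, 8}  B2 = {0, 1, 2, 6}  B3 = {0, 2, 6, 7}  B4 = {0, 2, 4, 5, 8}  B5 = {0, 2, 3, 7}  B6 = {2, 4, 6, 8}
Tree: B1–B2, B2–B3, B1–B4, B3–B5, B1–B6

A tree decomposition must satisfy three properties: every vertex lies in some bag; for every edge, both endpoints lie together in some bag; and for every vertex, the bags containing it form a connected subtree. Here bags containing vertex 4 are not connected in the tree, so the decomposition is invalid.

No — bags containing vertex 4 are not connected in the tree.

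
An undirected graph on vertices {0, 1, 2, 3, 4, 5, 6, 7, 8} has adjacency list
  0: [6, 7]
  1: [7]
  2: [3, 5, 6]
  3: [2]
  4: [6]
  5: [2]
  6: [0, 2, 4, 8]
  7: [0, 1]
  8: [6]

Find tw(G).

1

A width-1 tree decomposition is:
Bags: B1 = {2, 5}  B2 = {2, 6}  B3 = {0, 6}  B4 = {6, 8}  B5 = {0, 7}  B6 = {2, 3}  B7 = {4, 6}  B8 = {1, 7}
Tree: B1–B2, B2–B3, B2–B4, B3–B5, B1–B6, B2–B7, B5–B8
The largest bag has 2 vertices, giving width 1; this decomposition certifies tw(G) ≤ 1. Any graph with an edge has treewidth ≥ 1, and G has the edge 5–2. The upper and lower bounds meet at 1, so that is the treewidth.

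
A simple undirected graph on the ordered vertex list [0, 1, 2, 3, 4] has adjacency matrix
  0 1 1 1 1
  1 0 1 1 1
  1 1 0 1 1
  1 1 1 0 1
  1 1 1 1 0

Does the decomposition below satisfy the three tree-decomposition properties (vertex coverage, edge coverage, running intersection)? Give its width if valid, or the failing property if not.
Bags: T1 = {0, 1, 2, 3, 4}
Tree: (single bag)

Yes; width 4.

Vertex coverage: the bags together contain {0, 1, 2, 3, 4}, the full vertex set. Edge coverage: each edge of G has both endpoints in at least one bag. Running intersection: for every vertex, the bags containing it form a connected subtree. All three properties hold, so this is a valid tree decomposition of width max|bag| − 1 = 4, and hence tw(G) ≤ 4.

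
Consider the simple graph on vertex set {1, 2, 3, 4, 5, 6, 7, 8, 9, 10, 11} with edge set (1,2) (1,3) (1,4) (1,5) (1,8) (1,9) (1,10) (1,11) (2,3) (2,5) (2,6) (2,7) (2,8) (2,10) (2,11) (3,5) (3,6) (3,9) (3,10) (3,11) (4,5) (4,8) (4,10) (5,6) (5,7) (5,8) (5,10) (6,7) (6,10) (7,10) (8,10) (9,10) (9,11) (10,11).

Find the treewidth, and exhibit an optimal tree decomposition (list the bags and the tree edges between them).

Treewidth 4.
Bags: B1 = {2, 3, 5, 6, 10}  B2 = {1, 2, 3, 5, 10}  B3 = {2, 5, 6, 7, 10}  B4 = {1, 2, 5, 8, 10}  B5 = {1, 4, 5, 8, 10}  B6 = {1, 2, 3, 10, 11}  B7 = {1, 3, 9, 10, 11}
Tree: B1–B2, B1–B3, B2–B4, B4–B5, B2–B6, B6–B7

Each bag holds 5 vertices, so the decomposition has width 4, which upper-bounds the treewidth. Conversely, {1, 3, 9, 10, 11} is a clique of size 5, and the vertices of any clique must share a bag in every tree decomposition; so some bag has ≥ 5 vertices and tw(G) ≥ 4. Therefore the treewidth is 4.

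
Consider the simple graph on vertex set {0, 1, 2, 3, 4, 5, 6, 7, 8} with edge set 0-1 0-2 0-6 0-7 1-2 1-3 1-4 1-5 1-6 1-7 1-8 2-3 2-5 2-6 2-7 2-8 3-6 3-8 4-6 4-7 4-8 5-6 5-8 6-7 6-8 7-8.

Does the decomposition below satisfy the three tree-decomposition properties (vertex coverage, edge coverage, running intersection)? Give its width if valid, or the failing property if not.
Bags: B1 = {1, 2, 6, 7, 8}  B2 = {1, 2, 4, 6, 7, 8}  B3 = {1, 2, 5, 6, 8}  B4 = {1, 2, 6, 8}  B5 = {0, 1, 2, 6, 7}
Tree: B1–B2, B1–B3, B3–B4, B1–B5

A tree decomposition must satisfy three properties: every vertex lies in some bag; for every edge, both endpoints lie together in some bag; and for every vertex, the bags containing it form a connected subtree. Here vertex 3 appears in no bag, so the decomposition is invalid.

No — vertex 3 appears in no bag.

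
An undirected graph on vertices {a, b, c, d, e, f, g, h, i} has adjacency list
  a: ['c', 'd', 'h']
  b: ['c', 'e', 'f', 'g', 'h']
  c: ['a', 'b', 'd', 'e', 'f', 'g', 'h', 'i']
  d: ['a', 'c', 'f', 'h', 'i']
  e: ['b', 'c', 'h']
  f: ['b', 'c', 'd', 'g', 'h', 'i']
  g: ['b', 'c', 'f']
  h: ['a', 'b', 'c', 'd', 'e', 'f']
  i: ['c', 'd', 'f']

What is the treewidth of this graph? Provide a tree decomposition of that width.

Treewidth 3.
One optimal decomposition is:
Bags: B1 = {b, c, f, g}  B2 = {b, c, f, h}  B3 = {c, d, f, h}  B4 = {b, c, e, h}  B5 = {a, c, d, h}  B6 = {c, d, f, i}
Tree: B1–B2, B2–B3, B2–B4, B3–B5, B3–B6

The largest bag has 4 vertices, giving width 3; this decomposition certifies tw(G) ≤ 3. Conversely, {a, c, d, h} is a clique of size 4, and the vertices of any clique must share a bag in every tree decomposition; so some bag has ≥ 4 vertices and tw(G) ≥ 3. The upper and lower bounds meet at 3, so that is the treewidth.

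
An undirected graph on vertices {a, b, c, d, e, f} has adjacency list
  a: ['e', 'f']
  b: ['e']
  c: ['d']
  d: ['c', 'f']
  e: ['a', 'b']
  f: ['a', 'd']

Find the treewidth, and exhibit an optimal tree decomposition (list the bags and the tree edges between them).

Treewidth 1.
One optimal decomposition is:
Bags: B1 = {c, d}  B2 = {d, f}  B3 = {a, f}  B4 = {a, e}  B5 = {b, e}
Tree: B1–B2, B2–B3, B3–B4, B4–B5

The largest bag has 2 vertices, giving width 1; this decomposition certifies tw(G) ≤ 1. G has an edge, so its treewidth is at least 1. The upper and lower bounds meet at 1, so that is the treewidth.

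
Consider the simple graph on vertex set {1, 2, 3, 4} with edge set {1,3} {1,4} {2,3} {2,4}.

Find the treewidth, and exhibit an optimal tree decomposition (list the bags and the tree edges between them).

Treewidth 2.
One optimal decomposition is:
Bags: B1 = {2, 3, 4}  B2 = {1, 3, 4}
Tree: B1–B2

Each bag holds 3 vertices, so the decomposition has width 2, which upper-bounds the treewidth. Since 4–2–3–1–4 is a cycle in G, G is not acyclic. Forests are exactly the graphs of treewidth ≤ 1, so tw(G) ≥ 2. The upper and lower bounds meet at 2, so that is the treewidth.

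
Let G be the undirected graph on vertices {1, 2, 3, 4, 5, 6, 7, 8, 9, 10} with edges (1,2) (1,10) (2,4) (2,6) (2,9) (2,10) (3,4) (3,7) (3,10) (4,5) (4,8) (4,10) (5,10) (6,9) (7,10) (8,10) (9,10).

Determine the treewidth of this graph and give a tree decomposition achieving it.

Treewidth 2.
Bags: B1 = {4, 5, 10}  B2 = {4, 8, 10}  B3 = {3, 4, 10}  B4 = {2, 4, 10}  B5 = {2, 9, 10}  B6 = {1, 2, 10}  B7 = {3, 7, 10}  B8 = {2, 6, 9}
Tree: B1–B2, B2–B3, B1–B4, B4–B5, B5–B6, B3–B7, B5–B8

The largest bag has 3 vertices, giving width 2; this decomposition certifies tw(G) ≤ 2. Conversely, {1, 2, 10} is a clique of size 3, and the vertices of any clique must share a bag in every tree decomposition; so some bag has ≥ 3 vertices and tw(G) ≥ 2. Combining the bounds, tw(G) = 2.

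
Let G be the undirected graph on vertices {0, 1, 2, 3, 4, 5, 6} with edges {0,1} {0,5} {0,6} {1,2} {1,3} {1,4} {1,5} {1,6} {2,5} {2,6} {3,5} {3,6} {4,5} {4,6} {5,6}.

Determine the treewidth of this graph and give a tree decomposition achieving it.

Each bag holds 4 vertices, so the decomposition has width 3, which upper-bounds the treewidth. Conversely, {0, 1, 5, 6} is a clique of size 4, and the vertices of any clique must share a bag in every tree decomposition; so some bag has ≥ 4 vertices and tw(G) ≥ 3. Hence tw(G) = 3 exactly.

Treewidth 3.
One optimal decomposition is:
Bags: B1 = {0, 1, 5, 6}  B2 = {1, 2, 5, 6}  B3 = {1, 3, 5, 6}  B4 = {1, 4, 5, 6}
Tree: B1–B2, B2–B3, B1–B4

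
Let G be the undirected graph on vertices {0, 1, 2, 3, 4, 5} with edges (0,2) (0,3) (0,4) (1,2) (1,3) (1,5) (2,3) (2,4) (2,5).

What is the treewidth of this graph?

2

A width-2 tree decomposition is:
Bags: B1 = {0, 2, 3}  B2 = {1, 2, 3}  B3 = {0, 2, 4}  B4 = {1, 2, 5}
Tree: B1–B2, B1–B3, B2–B4
The largest bag has 3 vertices, giving width 2; this decomposition certifies tw(G) ≤ 2. Conversely, {0, 2, 3} is a clique of size 3, and the vertices of any clique must share a bag in every tree decomposition; so some bag has ≥ 3 vertices and tw(G) ≥ 2. Hence tw(G) = 2 exactly.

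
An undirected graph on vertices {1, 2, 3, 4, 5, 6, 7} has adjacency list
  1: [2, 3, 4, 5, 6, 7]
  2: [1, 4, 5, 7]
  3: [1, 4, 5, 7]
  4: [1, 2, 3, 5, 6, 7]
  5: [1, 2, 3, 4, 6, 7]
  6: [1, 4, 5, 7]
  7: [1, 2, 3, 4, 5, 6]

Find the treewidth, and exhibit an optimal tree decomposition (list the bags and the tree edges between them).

Treewidth 4.
Bags: B1 = {1, 4, 5, 6, 7}  B2 = {1, 2, 4, 5, 7}  B3 = {1, 3, 4, 5, 7}
Tree: B1–B2, B2–B3

The largest bag has 5 vertices, giving width 4; this decomposition certifies tw(G) ≤ 4. On the other hand G contains the 5-clique {1, 2, 4, 5, 7}. A clique must lie in a single bag of any decomposition, so no decomposition can have width below 4. Therefore the treewidth is 4.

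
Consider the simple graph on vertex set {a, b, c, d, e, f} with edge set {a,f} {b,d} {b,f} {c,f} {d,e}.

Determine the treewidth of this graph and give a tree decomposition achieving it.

Each bag holds 2 vertices, so the decomposition has width 1, which upper-bounds the treewidth. G has an edge, so its treewidth is at least 1. Combining the bounds, tw(G) = 1.

Treewidth 1.
One such decomposition:
Bags: B1 = {b, d}  B2 = {b, f}  B3 = {a, f}  B4 = {c, f}  B5 = {d, e}
Tree: B1–B2, B2–B3, B2–B4, B1–B5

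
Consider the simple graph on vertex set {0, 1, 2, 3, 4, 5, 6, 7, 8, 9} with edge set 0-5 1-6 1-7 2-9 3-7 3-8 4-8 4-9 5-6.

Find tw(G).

1

A width-1 tree decomposition is:
Bags: B1 = {2, 9}  B2 = {4, 9}  B3 = {4, 8}  B4 = {3, 8}  B5 = {3, 7}  B6 = {1, 7}  B7 = {1, 6}  B8 = {5, 6}  B9 = {0, 5}
Tree: B1–B2, B2–B3, B3–B4, B4–B5, B5–B6, B6–B7, B7–B8, B8–B9
Each bag holds 2 vertices, so the decomposition has width 1, which upper-bounds the treewidth. Since G has at least one edge (e.g. 2–9), it is not an edgeless graph, so tw(G) ≥ 1. Therefore the treewidth is 1.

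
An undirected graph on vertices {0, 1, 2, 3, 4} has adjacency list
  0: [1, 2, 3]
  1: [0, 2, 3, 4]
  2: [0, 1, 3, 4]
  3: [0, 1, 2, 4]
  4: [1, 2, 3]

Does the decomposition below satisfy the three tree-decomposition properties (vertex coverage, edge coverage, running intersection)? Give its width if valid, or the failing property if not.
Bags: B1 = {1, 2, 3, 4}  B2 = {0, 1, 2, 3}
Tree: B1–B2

Every vertex of G appears in some bag (union = {0, 1, 2, 3, 4}); every edge is covered by a bag; and for each vertex v the set of bags containing v is connected in the bag tree. The decomposition is therefore valid. The largest bag has 4 vertices, so the width is 3.

Yes; width 3.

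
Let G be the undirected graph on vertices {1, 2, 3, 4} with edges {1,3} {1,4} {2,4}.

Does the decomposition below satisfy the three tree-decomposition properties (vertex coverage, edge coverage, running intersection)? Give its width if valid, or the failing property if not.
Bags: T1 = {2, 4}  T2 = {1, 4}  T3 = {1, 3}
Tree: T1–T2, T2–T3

Yes; width 1.

Checking the three conditions: (i) the bags cover all of {1, 2, 3, 4}; (ii) for each edge, some bag contains both endpoints; (iii) the bags containing any fixed vertex form a subtree. All hold, so the decomposition is valid with width 2 − 1 = 1.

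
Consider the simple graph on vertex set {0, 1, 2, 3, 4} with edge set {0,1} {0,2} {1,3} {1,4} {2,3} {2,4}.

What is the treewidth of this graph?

A width-2 tree decomposition is:
Bags: B1 = {0, 1, 2}  B2 = {1, 2, 4}  B3 = {1, 2, 3}
Tree: B1–B2, B2–B3
The largest bag has 3 vertices, giving width 2; this decomposition certifies tw(G) ≤ 2. Since 0–1–4–2–0 is a cycle in G, G is not acyclic. Forests are exactly the graphs of treewidth ≤ 1, so tw(G) ≥ 2. Combining the bounds, tw(G) = 2.

2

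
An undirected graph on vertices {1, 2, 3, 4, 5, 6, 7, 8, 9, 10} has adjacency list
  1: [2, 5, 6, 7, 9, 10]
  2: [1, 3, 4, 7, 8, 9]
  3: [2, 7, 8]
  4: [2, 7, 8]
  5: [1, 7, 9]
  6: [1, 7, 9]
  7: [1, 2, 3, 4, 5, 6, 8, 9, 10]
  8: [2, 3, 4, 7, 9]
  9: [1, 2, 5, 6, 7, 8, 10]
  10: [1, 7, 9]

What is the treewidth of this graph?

3

A width-3 tree decomposition is:
Bags: B1 = {2, 7, 8, 9}  B2 = {1, 2, 7, 9}  B3 = {1, 5, 7, 9}  B4 = {2, 4, 7, 8}  B5 = {1, 7, 9, 10}  B6 = {1, 6, 7, 9}  B7 = {2, 3, 7, 8}
Tree: B1–B2, B2–B3, B1–B4, B2–B5, B3–B6, B1–B7
The largest bag has 4 vertices, giving width 3; this decomposition certifies tw(G) ≤ 3. On the other hand G contains the 4-clique {2, 7, 8, 9}. A clique must lie in a single bag of any decomposition, so no decomposition can have width below 3. Therefore the treewidth is 3.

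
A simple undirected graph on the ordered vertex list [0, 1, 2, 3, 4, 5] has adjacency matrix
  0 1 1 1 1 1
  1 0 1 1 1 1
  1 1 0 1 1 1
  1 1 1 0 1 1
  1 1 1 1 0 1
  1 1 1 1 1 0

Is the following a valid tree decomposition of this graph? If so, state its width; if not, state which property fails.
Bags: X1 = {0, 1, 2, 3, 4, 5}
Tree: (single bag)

Yes; width 5.

Every vertex of G appears in some bag (union = {0, 1, 2, 3, 4, 5}); every edge is covered by a bag; and for each vertex v the set of bags containing v is connected in the bag tree. The decomposition is therefore valid. The largest bag has 6 vertices, so the width is 5.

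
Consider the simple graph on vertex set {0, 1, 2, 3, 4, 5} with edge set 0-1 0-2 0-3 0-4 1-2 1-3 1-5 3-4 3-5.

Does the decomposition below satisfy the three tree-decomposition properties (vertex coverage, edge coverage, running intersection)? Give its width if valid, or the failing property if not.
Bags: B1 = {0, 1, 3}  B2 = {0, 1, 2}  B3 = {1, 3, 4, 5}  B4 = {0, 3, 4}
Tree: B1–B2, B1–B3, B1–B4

A tree decomposition must satisfy three properties: every vertex lies in some bag; for every edge, both endpoints lie together in some bag; and for every vertex, the bags containing it form a connected subtree. Here bags containing vertex 4 are not connected in the tree, so the decomposition is invalid.

No — bags containing vertex 4 are not connected in the tree.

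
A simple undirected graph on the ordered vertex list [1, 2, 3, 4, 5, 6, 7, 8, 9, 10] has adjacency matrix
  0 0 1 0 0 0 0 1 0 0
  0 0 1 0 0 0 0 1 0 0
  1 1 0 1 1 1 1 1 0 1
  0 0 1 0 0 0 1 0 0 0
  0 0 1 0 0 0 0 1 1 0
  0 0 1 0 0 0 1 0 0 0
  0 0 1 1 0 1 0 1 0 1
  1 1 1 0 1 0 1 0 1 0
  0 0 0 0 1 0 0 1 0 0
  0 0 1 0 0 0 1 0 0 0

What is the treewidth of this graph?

A width-2 tree decomposition is:
Bags: B1 = {3, 7, 8}  B2 = {2, 3, 8}  B3 = {3, 6, 7}  B4 = {3, 4, 7}  B5 = {3, 7, 10}  B6 = {3, 5, 8}  B7 = {1, 3, 8}  B8 = {5, 8, 9}
Tree: B1–B2, B1–B3, B1–B4, B3–B5, B2–B6, B6–B7, B6–B8
The largest bag has 3 vertices, giving width 2; this decomposition certifies tw(G) ≤ 2. On the other hand G contains the 3-clique {5, 8, 9}. A clique must lie in a single bag of any decomposition, so no decomposition can have width below 2. Hence tw(G) = 2 exactly.

2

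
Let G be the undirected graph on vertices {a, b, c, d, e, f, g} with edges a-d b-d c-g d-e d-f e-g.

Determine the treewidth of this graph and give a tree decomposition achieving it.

The largest bag has 2 vertices, giving width 1; this decomposition certifies tw(G) ≤ 1. Since G has at least one edge (e.g. d–a), it is not an edgeless graph, so tw(G) ≥ 1. The upper and lower bounds meet at 1, so that is the treewidth.

Treewidth 1.
Bags: B1 = {a, d}  B2 = {d, e}  B3 = {e, g}  B4 = {d, f}  B5 = {b, d}  B6 = {c, g}
Tree: B1–B2, B2–B3, B2–B4, B4–B5, B3–B6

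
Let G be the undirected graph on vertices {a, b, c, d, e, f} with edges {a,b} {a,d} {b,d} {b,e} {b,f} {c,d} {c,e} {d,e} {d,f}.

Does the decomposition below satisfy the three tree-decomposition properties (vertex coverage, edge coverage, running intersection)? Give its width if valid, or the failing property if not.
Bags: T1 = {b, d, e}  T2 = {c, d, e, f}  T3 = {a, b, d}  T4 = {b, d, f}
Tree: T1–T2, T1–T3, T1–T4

No — bags containing vertex f are not connected in the tree.

A tree decomposition must satisfy three properties: every vertex lies in some bag; for every edge, both endpoints lie together in some bag; and for every vertex, the bags containing it form a connected subtree. Here bags containing vertex f are not connected in the tree, so the decomposition is invalid.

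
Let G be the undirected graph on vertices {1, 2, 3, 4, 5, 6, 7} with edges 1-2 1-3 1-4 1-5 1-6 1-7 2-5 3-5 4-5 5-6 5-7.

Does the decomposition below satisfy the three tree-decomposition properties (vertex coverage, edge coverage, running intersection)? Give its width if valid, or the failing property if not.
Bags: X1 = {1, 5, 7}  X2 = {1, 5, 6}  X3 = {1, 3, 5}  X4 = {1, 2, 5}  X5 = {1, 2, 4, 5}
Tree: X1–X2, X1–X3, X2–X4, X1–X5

A tree decomposition must satisfy three properties: every vertex lies in some bag; for every edge, both endpoints lie together in some bag; and for every vertex, the bags containing it form a connected subtree. Here bags containing vertex 2 are not connected in the tree, so the decomposition is invalid.

No — bags containing vertex 2 are not connected in the tree.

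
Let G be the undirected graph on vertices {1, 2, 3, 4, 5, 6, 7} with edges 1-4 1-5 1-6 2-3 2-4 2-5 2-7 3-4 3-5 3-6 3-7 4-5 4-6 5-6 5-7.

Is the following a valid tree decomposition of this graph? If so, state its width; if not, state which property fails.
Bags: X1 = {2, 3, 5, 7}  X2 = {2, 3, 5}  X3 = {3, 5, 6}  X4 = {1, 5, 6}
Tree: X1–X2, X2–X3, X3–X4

No — vertex 4 appears in no bag.

A tree decomposition must satisfy three properties: every vertex lies in some bag; for every edge, both endpoints lie together in some bag; and for every vertex, the bags containing it form a connected subtree. Here vertex 4 appears in no bag, so the decomposition is invalid.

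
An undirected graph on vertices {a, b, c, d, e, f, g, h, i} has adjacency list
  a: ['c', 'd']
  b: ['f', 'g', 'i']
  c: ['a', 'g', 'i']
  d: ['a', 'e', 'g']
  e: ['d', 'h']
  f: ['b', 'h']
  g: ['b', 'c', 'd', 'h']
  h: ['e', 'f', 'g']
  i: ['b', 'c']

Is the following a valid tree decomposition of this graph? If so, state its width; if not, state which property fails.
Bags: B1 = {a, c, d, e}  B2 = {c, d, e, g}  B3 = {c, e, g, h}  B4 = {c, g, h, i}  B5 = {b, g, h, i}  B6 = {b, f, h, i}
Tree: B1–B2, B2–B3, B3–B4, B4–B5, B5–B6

Every vertex of G appears in some bag (union = {a, b, c, d, e, f, g, h, i}); every edge is covered by a bag; and for each vertex v the set of bags containing v is connected in the bag tree. The decomposition is therefore valid. The largest bag has 4 vertices, so the width is 3.

Yes; width 3.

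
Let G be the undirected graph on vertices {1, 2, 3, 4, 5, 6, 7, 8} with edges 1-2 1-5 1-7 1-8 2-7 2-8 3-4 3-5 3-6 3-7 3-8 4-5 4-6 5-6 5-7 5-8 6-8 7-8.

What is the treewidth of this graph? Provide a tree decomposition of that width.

Treewidth 3.
One such decomposition:
Bags: B1 = {3, 5, 7, 8}  B2 = {1, 5, 7, 8}  B3 = {3, 5, 6, 8}  B4 = {1, 2, 7, 8}  B5 = {3, 4, 5, 6}
Tree: B1–B2, B1–B3, B2–B4, B3–B5

Every bag has size at most 4, so the width is 4 − 1 = 3 and tw(G) ≤ 3. For the lower bound, the 4 vertices {1, 2, 7, 8} are pairwise adjacent, and any tree decomposition puts a clique entirely inside one bag — forcing width ≥ 3. Therefore the treewidth is 3.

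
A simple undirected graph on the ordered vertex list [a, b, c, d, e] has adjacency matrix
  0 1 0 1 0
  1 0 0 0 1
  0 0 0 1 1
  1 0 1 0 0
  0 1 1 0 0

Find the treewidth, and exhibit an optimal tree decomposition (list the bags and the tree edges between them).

Every bag has size at most 3, so the width is 3 − 1 = 2 and tw(G) ≤ 2. For the lower bound, G contains the cycle c–e–b–a–d–c, so G is not a forest; only forests have treewidth ≤ 1, hence tw(G) ≥ 2. Hence tw(G) = 2 exactly.

Treewidth 2.
One such decomposition:
Bags: B1 = {b, c, e}  B2 = {a, b, c}  B3 = {a, c, d}
Tree: B1–B2, B2–B3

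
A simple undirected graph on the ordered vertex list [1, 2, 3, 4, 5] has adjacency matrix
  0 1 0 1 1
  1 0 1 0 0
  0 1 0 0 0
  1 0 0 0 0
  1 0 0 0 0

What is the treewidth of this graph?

A width-1 tree decomposition is:
Bags: B1 = {1, 2}  B2 = {1, 4}  B3 = {1, 5}  B4 = {2, 3}
Tree: B1–B2, B2–B3, B1–B4
Every bag has size at most 2, so the width is 2 − 1 = 1 and tw(G) ≤ 1. Any graph with an edge has treewidth ≥ 1, and G has the edge 2–1. The upper and lower bounds meet at 1, so that is the treewidth.

1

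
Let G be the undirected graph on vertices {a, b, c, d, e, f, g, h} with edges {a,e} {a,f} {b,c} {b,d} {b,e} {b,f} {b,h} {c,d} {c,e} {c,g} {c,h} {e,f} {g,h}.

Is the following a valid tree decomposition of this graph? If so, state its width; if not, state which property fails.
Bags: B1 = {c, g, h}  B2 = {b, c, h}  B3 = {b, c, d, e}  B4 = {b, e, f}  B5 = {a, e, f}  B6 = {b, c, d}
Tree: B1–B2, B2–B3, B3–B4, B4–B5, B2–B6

No — bags containing vertex d are not connected in the tree.

A tree decomposition must satisfy three properties: every vertex lies in some bag; for every edge, both endpoints lie together in some bag; and for every vertex, the bags containing it form a connected subtree. Here bags containing vertex d are not connected in the tree, so the decomposition is invalid.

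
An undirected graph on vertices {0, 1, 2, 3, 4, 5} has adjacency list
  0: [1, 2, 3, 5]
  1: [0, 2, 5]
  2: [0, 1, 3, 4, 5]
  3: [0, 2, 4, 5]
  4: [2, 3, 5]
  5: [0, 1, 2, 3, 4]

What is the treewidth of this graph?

A width-3 tree decomposition is:
Bags: B1 = {0, 1, 2, 5}  B2 = {0, 2, 3, 5}  B3 = {2, 3, 4, 5}
Tree: B1–B2, B2–B3
The largest bag has 4 vertices, giving width 3; this decomposition certifies tw(G) ≤ 3. For the lower bound, the 4 vertices {0, 1, 2, 5} are pairwise adjacent, and any tree decomposition puts a clique entirely inside one bag — forcing width ≥ 3. Therefore the treewidth is 3.

3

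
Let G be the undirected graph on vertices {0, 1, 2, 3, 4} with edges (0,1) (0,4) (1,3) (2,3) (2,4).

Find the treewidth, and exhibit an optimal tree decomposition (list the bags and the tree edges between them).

Treewidth 2.
One optimal decomposition is:
Bags: B1 = {0, 1, 3}  B2 = {0, 2, 3}  B3 = {0, 2, 4}
Tree: B1–B2, B2–B3

Every bag has size at most 3, so the width is 3 − 1 = 2 and tw(G) ≤ 2. The edges 0–1–3–2–4–0 form a cycle, so G is not a tree and its treewidth is at least 2. The upper and lower bounds meet at 2, so that is the treewidth.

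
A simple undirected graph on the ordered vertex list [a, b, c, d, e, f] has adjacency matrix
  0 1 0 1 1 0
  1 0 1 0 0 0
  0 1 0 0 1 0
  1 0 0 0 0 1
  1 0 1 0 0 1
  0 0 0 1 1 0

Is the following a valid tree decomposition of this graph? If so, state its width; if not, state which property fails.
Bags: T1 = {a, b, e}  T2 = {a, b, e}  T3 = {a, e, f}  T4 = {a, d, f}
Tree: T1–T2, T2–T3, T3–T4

A tree decomposition must satisfy three properties: every vertex lies in some bag; for every edge, both endpoints lie together in some bag; and for every vertex, the bags containing it form a connected subtree. Here vertex c appears in no bag, so the decomposition is invalid.

No — vertex c appears in no bag.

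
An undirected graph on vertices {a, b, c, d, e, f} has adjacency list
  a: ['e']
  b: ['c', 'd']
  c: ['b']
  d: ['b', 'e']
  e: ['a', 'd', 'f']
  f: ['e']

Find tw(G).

A width-1 tree decomposition is:
Bags: B1 = {b, d}  B2 = {b, c}  B3 = {d, e}  B4 = {a, e}  B5 = {e, f}
Tree: B1–B2, B1–B3, B3–B4, B4–B5
Every bag has size at most 2, so the width is 2 − 1 = 1 and tw(G) ≤ 1. Any graph with an edge has treewidth ≥ 1, and G has the edge b–d. Combining the bounds, tw(G) = 1.

1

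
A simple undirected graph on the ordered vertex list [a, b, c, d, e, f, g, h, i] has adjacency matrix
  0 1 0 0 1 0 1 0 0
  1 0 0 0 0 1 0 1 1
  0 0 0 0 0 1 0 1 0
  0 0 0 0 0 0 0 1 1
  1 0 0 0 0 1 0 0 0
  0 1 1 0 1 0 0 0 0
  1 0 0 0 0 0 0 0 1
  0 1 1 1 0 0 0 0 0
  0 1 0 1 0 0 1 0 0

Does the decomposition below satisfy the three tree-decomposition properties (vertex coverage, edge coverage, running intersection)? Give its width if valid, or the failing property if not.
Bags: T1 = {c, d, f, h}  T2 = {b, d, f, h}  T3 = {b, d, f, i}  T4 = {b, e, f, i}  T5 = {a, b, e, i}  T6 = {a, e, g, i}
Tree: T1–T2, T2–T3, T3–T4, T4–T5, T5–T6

Checking the three conditions: (i) the bags cover all of {a, b, c, d, e, f, g, h, i}; (ii) for each edge, some bag contains both endpoints; (iii) the bags containing any fixed vertex form a subtree. All hold, so the decomposition is valid with width 4 − 1 = 3.

Yes; width 3.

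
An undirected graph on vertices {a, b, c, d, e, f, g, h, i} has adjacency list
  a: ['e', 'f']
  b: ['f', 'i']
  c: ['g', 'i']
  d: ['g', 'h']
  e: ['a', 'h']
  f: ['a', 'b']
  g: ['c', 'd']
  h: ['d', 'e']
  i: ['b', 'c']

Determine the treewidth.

A width-2 tree decomposition is:
Bags: B1 = {b, f, i}  B2 = {c, f, i}  B3 = {c, f, g}  B4 = {d, f, g}  B5 = {d, f, h}  B6 = {e, f, h}  B7 = {a, e, f}
Tree: B1–B2, B2–B3, B3–B4, B4–B5, B5–B6, B6–B7
Each bag holds 3 vertices, so the decomposition has width 2, which upper-bounds the treewidth. The edges f–b–i–c–g–d–h–e–a–f form a cycle, so G is not a tree and its treewidth is at least 2. Combining the bounds, tw(G) = 2.

2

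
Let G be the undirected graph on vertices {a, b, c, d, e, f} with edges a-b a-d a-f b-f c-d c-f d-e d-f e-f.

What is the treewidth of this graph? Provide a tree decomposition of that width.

Treewidth 2.
One optimal decomposition is:
Bags: B1 = {d, e, f}  B2 = {a, d, f}  B3 = {c, d, f}  B4 = {a, b, f}
Tree: B1–B2, B2–B3, B2–B4

The largest bag has 3 vertices, giving width 2; this decomposition certifies tw(G) ≤ 2. For the lower bound, the 3 vertices {d, e, f} are pairwise adjacent, and any tree decomposition puts a clique entirely inside one bag — forcing width ≥ 2. Combining the bounds, tw(G) = 2.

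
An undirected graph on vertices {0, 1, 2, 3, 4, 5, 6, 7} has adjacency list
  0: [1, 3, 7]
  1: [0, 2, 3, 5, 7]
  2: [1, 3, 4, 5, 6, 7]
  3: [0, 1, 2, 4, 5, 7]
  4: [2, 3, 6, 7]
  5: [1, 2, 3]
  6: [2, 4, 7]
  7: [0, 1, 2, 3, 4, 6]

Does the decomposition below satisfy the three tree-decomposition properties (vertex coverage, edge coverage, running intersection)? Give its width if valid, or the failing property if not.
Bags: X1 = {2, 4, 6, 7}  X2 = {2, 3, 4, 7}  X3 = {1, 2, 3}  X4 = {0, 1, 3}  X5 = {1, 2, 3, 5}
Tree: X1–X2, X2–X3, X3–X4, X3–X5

A tree decomposition must satisfy three properties: every vertex lies in some bag; for every edge, both endpoints lie together in some bag; and for every vertex, the bags containing it form a connected subtree. Here edge (7,1) lies in no bag, so the decomposition is invalid.

No — edge (7,1) lies in no bag.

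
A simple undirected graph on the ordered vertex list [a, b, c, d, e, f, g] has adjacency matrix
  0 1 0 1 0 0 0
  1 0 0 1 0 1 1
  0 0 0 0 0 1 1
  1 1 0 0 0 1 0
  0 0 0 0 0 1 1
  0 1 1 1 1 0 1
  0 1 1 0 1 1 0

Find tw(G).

2

A width-2 tree decomposition is:
Bags: B1 = {b, d, f}  B2 = {b, f, g}  B3 = {e, f, g}  B4 = {a, b, d}  B5 = {c, f, g}
Tree: B1–B2, B2–B3, B1–B4, B3–B5
The largest bag has 3 vertices, giving width 2; this decomposition certifies tw(G) ≤ 2. For the lower bound, the 3 vertices {a, b, d} are pairwise adjacent, and any tree decomposition puts a clique entirely inside one bag — forcing width ≥ 2. Combining the bounds, tw(G) = 2.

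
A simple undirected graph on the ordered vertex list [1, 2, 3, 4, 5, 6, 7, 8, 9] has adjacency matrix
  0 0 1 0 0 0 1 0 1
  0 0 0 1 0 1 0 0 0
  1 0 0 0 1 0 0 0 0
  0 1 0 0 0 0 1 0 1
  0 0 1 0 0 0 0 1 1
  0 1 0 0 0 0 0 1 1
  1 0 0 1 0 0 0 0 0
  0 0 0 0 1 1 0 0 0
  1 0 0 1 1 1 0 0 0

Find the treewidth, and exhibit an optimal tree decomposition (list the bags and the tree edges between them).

Treewidth 3.
One optimal decomposition is:
Bags: B1 = {2, 5, 6, 8}  B2 = {2, 5, 6, 9}  B3 = {2, 4, 5, 9}  B4 = {3, 4, 5, 9}  B5 = {1, 3, 4, 9}  B6 = {1, 3, 4, 7}
Tree: B1–B2, B2–B3, B3–B4, B4–B5, B5–B6

Every bag has size at most 4, so the width is 4 − 1 = 3 and tw(G) ≤ 3. For the lower bound: the 4 vertex sets {2,6,8}, {5}, {9}, {1,3,4,7} are disjoint, each induces a connected subgraph, and every pair is joined by at least one edge of G. Contracting each set to a single vertex therefore yields K_{4} as a minor, and since treewidth is minor-monotone, tw(G) ≥ tw(K_{4}) = 3. Hence tw(G) = 3 exactly.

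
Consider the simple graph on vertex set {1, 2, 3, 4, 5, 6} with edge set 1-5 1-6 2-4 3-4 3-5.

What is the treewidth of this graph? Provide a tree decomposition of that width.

The largest bag has 2 vertices, giving width 1; this decomposition certifies tw(G) ≤ 1. Any graph with an edge has treewidth ≥ 1, and G has the edge 6–1. Hence tw(G) = 1 exactly.

Treewidth 1.
One such decomposition:
Bags: B1 = {1, 6}  B2 = {1, 5}  B3 = {3, 5}  B4 = {3, 4}  B5 = {2, 4}
Tree: B1–B2, B2–B3, B3–B4, B4–B5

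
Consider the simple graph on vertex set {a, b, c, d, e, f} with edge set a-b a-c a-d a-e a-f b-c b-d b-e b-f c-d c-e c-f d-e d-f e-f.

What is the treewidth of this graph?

5

A width-5 tree decomposition is:
Bags: B1 = {a, b, c, d, e, f}
Tree: (single bag)
A single bag containing all 6 vertices is trivially a valid decomposition of width 5. For the lower bound, the 6 vertices {a, b, c, d, e, f} are pairwise adjacent, and any tree decomposition puts a clique entirely inside one bag — forcing width ≥ 5. The upper and lower bounds meet at 5, so that is the treewidth.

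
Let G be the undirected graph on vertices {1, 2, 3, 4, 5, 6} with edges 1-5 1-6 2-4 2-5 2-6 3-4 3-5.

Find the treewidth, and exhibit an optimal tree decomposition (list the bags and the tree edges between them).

Treewidth 2.
Bags: B1 = {3, 4, 5}  B2 = {2, 4, 5}  B3 = {1, 2, 5}  B4 = {1, 2, 6}
Tree: B1–B2, B2–B3, B3–B4

The largest bag has 3 vertices, giving width 2; this decomposition certifies tw(G) ≤ 2. The edges 3–4–2–5–3 form a cycle, so G is not a tree and its treewidth is at least 2. Combining the bounds, tw(G) = 2.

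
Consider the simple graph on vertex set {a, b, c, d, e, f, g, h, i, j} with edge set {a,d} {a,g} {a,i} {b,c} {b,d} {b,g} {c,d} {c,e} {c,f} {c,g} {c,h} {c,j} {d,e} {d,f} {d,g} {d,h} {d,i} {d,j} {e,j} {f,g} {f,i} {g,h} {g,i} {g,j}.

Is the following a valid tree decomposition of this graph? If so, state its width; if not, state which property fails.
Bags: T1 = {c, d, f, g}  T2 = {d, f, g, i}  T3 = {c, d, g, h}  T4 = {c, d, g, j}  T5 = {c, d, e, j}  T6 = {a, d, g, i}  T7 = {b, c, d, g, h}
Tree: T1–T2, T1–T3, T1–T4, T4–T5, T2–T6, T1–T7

No — bags containing vertex h are not connected in the tree.

A tree decomposition must satisfy three properties: every vertex lies in some bag; for every edge, both endpoints lie together in some bag; and for every vertex, the bags containing it form a connected subtree. Here bags containing vertex h are not connected in the tree, so the decomposition is invalid.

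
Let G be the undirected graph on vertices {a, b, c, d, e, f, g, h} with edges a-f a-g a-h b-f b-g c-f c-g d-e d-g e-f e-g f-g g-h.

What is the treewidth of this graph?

2

A width-2 tree decomposition is:
Bags: B1 = {e, f, g}  B2 = {d, e, g}  B3 = {a, f, g}  B4 = {a, g, h}  B5 = {b, f, g}  B6 = {c, f, g}
Tree: B1–B2, B1–B3, B3–B4, B3–B5, B1–B6
Every bag has size at most 3, so the width is 3 − 1 = 2 and tw(G) ≤ 2. Conversely, {d, e, g} is a clique of size 3, and the vertices of any clique must share a bag in every tree decomposition; so some bag has ≥ 3 vertices and tw(G) ≥ 2. Combining the bounds, tw(G) = 2.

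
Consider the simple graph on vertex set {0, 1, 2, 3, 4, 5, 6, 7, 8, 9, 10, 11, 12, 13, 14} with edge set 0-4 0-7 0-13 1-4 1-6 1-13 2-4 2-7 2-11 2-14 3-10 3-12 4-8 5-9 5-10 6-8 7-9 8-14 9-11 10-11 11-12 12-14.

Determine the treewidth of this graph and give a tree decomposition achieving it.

Treewidth 3.
Bags: B1 = {3, 5, 10, 12}  B2 = {5, 10, 11, 12}  B3 = {5, 9, 11, 12}  B4 = {9, 11, 12, 14}  B5 = {2, 9, 11, 14}  B6 = {2, 7, 9, 14}  B7 = {2, 7, 8, 14}  B8 = {2, 4, 7, 8}  B9 = {0, 4, 7, 8}  B10 = {0, 4, 6, 8}  B11 = {0, 1, 4, 6}  B12 = {0, 1, 6, 13}
Tree: B1–B2, B2–B3, B3–B4, B4–B5, B5–B6, B6–B7, B7–B8, B8–B9, B9–B10, B10–B11, B11–B12

The largest bag has 4 vertices, giving width 3; this decomposition certifies tw(G) ≤ 3. For the lower bound: the 4 vertex sets {3,5,10}, {12}, {11}, {2,7,9,14} are disjoint, each induces a connected subgraph, and every pair is joined by at least one edge of G. Contracting each set to a single vertex therefore yields K_{4} as a minor, and since treewidth is minor-monotone, tw(G) ≥ tw(K_{4}) = 3. Hence tw(G) = 3 exactly.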